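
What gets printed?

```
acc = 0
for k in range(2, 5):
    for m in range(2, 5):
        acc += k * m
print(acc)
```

k=2,m=2: acc = 0+4 = 4
k=2,m=3: acc = 4+6 = 10
k=2,m=4: acc = 10+8 = 18
k=3,m=2: acc = 18+6 = 24
k=3,m=3: acc = 24+9 = 33
k=3,m=4: acc = 33+12 = 45
k=4,m=2: acc = 45+8 = 53
k=4,m=3: acc = 53+12 = 65
k=4,m=4: acc = 65+16 = 81

81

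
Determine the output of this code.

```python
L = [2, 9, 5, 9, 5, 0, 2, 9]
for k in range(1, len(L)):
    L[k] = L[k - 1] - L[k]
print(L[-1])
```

-37

k=1: L[1] = 2-9 = -7 → [2, -7, 5, 9, 5, 0, 2, 9]
k=2: L[2] = (-7)-5 = -12 → [2, -7, -12, 9, 5, 0, 2, 9]
k=3: L[3] = (-12)-9 = -21 → [2, -7, -12, -21, 5, 0, 2, 9]
k=4: L[4] = (-21)-5 = -26 → [2, -7, -12, -21, -26, 0, 2, 9]
k=5: L[5] = (-26)-0 = -26 → [2, -7, -12, -21, -26, -26, 2, 9]
k=6: L[6] = (-26)-2 = -28 → [2, -7, -12, -21, -26, -26, -28, 9]
k=7: L[7] = (-28)-9 = -37 → [2, -7, -12, -21, -26, -26, -28, -37]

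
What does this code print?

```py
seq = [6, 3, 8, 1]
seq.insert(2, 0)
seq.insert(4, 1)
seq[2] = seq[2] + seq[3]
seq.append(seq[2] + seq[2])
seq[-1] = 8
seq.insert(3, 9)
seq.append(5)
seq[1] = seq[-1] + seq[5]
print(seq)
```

[6, 6, 8, 9, 8, 1, 1, 8, 5]

insert 0 at 2 → [6, 3, 0, 8, 1]
insert 1 at 4 → [6, 3, 0, 8, 1, 1]
seq[2] = seq[2]+seq[3] = 0+8 = 8 → [6, 3, 8, 8, 1, 1]
append seq[2]+seq[2] = 8+8 = 16 → [6, 3, 8, 8, 1, 1, 16]
seq[-1] = 8 → [6, 3, 8, 8, 1, 1, 8]
insert 9 at 3 → [6, 3, 8, 9, 8, 1, 1, 8]
append 5 → [6, 3, 8, 9, 8, 1, 1, 8, 5]
seq[1] = seq[-1]+seq[5] = 5+1 = 6 → [6, 6, 8, 9, 8, 1, 1, 8, 5]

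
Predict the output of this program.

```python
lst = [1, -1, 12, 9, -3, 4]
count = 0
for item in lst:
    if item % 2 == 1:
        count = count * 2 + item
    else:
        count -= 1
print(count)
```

14

item=1: odd, count = 0*2+1 = 1
item=-1: odd, count = 1*2+(-1) = 1
item=12: not odd, count = 1-1 = 0
item=9: odd, count = 0*2+9 = 9
item=-3: odd, count = 9*2+(-3) = 15
item=4: not odd, count = 15-1 = 14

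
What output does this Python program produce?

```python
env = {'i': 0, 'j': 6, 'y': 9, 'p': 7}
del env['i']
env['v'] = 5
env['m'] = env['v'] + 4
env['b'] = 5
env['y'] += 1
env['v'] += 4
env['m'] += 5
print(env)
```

del 'i' → {'j': 6, 'y': 9, 'p': 7}
env['v'] = 5 → {'j': 6, 'y': 9, 'p': 7, 'v': 5}
env['m'] = env['v']+4 = 9 → {'j': 6, 'y': 9, 'p': 7, 'v': 5, 'm': 9}
env['b'] = 5 → {'j': 6, 'y': 9, 'p': 7, 'v': 5, 'm': 9, 'b': 5}
env['y'] = 9+1 = 10 → {'j': 6, 'y': 10, 'p': 7, 'v': 5, 'm': 9, 'b': 5}
env['v'] = 5+4 = 9 → {'j': 6, 'y': 10, 'p': 7, 'v': 9, 'm': 9, 'b': 5}
env['m'] = 9+5 = 14 → {'j': 6, 'y': 10, 'p': 7, 'v': 9, 'm': 14, 'b': 5}

{'j': 6, 'y': 10, 'p': 7, 'v': 9, 'm': 14, 'b': 5}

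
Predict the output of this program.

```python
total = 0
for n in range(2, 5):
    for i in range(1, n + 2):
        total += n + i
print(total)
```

69

n=2,i=1: total = 0+3 = 3
n=2,i=2: total = 3+4 = 7
n=2,i=3: total = 7+5 = 12
n=3,i=1: total = 12+4 = 16
n=3,i=2: total = 16+5 = 21
n=3,i=3: total = 21+6 = 27
n=3,i=4: total = 27+7 = 34
n=4,i=1: total = 34+5 = 39
n=4,i=2: total = 39+6 = 45
n=4,i=3: total = 45+7 = 52
n=4,i=4: total = 52+8 = 60
n=4,i=5: total = 60+9 = 69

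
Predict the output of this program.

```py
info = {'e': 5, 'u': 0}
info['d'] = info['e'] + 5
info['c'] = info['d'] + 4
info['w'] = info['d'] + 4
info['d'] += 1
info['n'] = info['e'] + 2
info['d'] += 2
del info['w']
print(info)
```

{'e': 5, 'u': 0, 'd': 13, 'c': 14, 'n': 7}

info['d'] = info['e']+5 = 10 → {'e': 5, 'u': 0, 'd': 10}
info['c'] = info['d']+4 = 14 → {'e': 5, 'u': 0, 'd': 10, 'c': 14}
info['w'] = info['d']+4 = 14 → {'e': 5, 'u': 0, 'd': 10, 'c': 14, 'w': 14}
info['d'] = 10+1 = 11 → {'e': 5, 'u': 0, 'd': 11, 'c': 14, 'w': 14}
info['n'] = info['e']+2 = 7 → {'e': 5, 'u': 0, 'd': 11, 'c': 14, 'w': 14, 'n': 7}
info['d'] = 11+2 = 13 → {'e': 5, 'u': 0, 'd': 13, 'c': 14, 'w': 14, 'n': 7}
del 'w' → {'e': 5, 'u': 0, 'd': 13, 'c': 14, 'n': 7}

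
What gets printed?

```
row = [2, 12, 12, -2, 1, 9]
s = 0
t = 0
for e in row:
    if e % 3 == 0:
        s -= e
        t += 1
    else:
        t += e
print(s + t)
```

e=2: not %3==0; t=2
e=12: %3==0, s = 0-12 = -12; t=3
e=12: %3==0, s = (-12)-12 = -24; t=4
e=-2: not %3==0; t=2
e=1: not %3==0; t=3
e=9: %3==0, s = (-24)-9 = -33; t=4
s+t = (-33)+4 = -29

-29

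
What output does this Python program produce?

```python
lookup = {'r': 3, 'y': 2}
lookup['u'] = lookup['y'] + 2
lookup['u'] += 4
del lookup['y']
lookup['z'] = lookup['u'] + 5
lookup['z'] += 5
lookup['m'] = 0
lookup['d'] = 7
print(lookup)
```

lookup['u'] = lookup['y']+2 = 4 → {'r': 3, 'y': 2, 'u': 4}
lookup['u'] = 4+4 = 8 → {'r': 3, 'y': 2, 'u': 8}
del 'y' → {'r': 3, 'u': 8}
lookup['z'] = lookup['u']+5 = 13 → {'r': 3, 'u': 8, 'z': 13}
lookup['z'] = 13+5 = 18 → {'r': 3, 'u': 8, 'z': 18}
lookup['m'] = 0 → {'r': 3, 'u': 8, 'z': 18, 'm': 0}
lookup['d'] = 7 → {'r': 3, 'u': 8, 'z': 18, 'm': 0, 'd': 7}

{'r': 3, 'u': 8, 'z': 18, 'm': 0, 'd': 7}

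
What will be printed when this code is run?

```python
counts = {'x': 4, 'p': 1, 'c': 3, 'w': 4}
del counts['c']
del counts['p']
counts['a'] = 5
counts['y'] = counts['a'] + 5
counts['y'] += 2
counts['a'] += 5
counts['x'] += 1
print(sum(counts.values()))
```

31

del 'c' → {'x': 4, 'p': 1, 'w': 4}
del 'p' → {'x': 4, 'w': 4}
counts['a'] = 5 → {'x': 4, 'w': 4, 'a': 5}
counts['y'] = counts['a']+5 = 10 → {'x': 4, 'w': 4, 'a': 5, 'y': 10}
counts['y'] = 10+2 = 12 → {'x': 4, 'w': 4, 'a': 5, 'y': 12}
counts['a'] = 5+5 = 10 → {'x': 4, 'w': 4, 'a': 10, 'y': 12}
counts['x'] = 4+1 = 5 → {'x': 5, 'w': 4, 'a': 10, 'y': 12}
sum of values = 31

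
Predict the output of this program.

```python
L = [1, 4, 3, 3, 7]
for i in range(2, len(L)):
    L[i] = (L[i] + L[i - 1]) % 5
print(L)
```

i=2: L[2] = (3+4)%5 = 2 → [1, 4, 2, 3, 7]
i=3: L[3] = (3+2)%5 = 0 → [1, 4, 2, 0, 7]
i=4: L[4] = (7+0)%5 = 2 → [1, 4, 2, 0, 2]

[1, 4, 2, 0, 2]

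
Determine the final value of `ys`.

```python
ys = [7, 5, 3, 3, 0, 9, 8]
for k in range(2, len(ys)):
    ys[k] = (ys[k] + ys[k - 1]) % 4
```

k=2: ys[2] = (3+5)%4 = 0 → [7, 5, 0, 3, 0, 9, 8]
k=3: ys[3] = (3+0)%4 = 3 → [7, 5, 0, 3, 0, 9, 8]
k=4: ys[4] = (0+3)%4 = 3 → [7, 5, 0, 3, 3, 9, 8]
k=5: ys[5] = (9+3)%4 = 0 → [7, 5, 0, 3, 3, 0, 8]
k=6: ys[6] = (8+0)%4 = 0 → [7, 5, 0, 3, 3, 0, 0]

[7, 5, 0, 3, 3, 0, 0]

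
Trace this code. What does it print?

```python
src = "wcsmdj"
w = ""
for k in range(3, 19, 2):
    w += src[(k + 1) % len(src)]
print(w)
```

dwsdwsdw

k=3: add src[4]='d' → 'd'
k=5: add src[0]='w' → 'dw'
k=7: add src[2]='s' → 'dws'
k=9: add src[4]='d' → 'dwsd'
k=11: add src[0]='w' → 'dwsdw'
k=13: add src[2]='s' → 'dwsdws'
k=15: add src[4]='d' → 'dwsdwsd'
k=17: add src[0]='w' → 'dwsdwsdw'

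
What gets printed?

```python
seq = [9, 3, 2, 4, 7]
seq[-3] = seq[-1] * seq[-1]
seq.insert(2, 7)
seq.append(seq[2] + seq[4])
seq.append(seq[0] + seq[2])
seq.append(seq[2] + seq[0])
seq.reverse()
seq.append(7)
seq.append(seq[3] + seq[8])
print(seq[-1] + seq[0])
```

32

seq[-3] = seq[-1]*seq[-1] = 7*7 = 49 → [9, 3, 49, 4, 7]
insert 7 at 2 → [9, 3, 7, 49, 4, 7]
append seq[2]+seq[4] = 7+4 = 11 → [9, 3, 7, 49, 4, 7, 11]
append seq[0]+seq[2] = 9+7 = 16 → [9, 3, 7, 49, 4, 7, 11, 16]
append seq[2]+seq[0] = 7+9 = 16 → [9, 3, 7, 49, 4, 7, 11, 16, 16]
reverse → [16, 16, 11, 7, 4, 49, 7, 3, 9]
append 7 → [16, 16, 11, 7, 4, 49, 7, 3, 9, 7]
append seq[3]+seq[8] = 7+9 = 16 → [16, 16, 11, 7, 4, 49, 7, 3, 9, 7, 16]
seq[-1]+seq[0] = 16+16 = 32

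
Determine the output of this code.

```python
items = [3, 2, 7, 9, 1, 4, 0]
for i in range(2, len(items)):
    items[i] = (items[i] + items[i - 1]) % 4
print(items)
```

i=2: items[2] = (7+2)%4 = 1 → [3, 2, 1, 9, 1, 4, 0]
i=3: items[3] = (9+1)%4 = 2 → [3, 2, 1, 2, 1, 4, 0]
i=4: items[4] = (1+2)%4 = 3 → [3, 2, 1, 2, 3, 4, 0]
i=5: items[5] = (4+3)%4 = 3 → [3, 2, 1, 2, 3, 3, 0]
i=6: items[6] = (0+3)%4 = 3 → [3, 2, 1, 2, 3, 3, 3]

[3, 2, 1, 2, 3, 3, 3]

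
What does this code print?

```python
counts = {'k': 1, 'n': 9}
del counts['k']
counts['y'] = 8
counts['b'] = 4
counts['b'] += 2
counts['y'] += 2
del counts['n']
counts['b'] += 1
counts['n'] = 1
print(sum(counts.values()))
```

18

del 'k' → {'n': 9}
counts['y'] = 8 → {'n': 9, 'y': 8}
counts['b'] = 4 → {'n': 9, 'y': 8, 'b': 4}
counts['b'] = 4+2 = 6 → {'n': 9, 'y': 8, 'b': 6}
counts['y'] = 8+2 = 10 → {'n': 9, 'y': 10, 'b': 6}
del 'n' → {'y': 10, 'b': 6}
counts['b'] = 6+1 = 7 → {'y': 10, 'b': 7}
counts['n'] = 1 → {'y': 10, 'b': 7, 'n': 1}
sum of values = 18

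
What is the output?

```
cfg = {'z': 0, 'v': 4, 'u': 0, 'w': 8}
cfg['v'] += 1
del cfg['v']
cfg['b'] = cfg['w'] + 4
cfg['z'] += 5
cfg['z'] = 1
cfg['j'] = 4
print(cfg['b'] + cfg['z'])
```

13

cfg['v'] = 4+1 = 5 → {'z': 0, 'v': 5, 'u': 0, 'w': 8}
del 'v' → {'z': 0, 'u': 0, 'w': 8}
cfg['b'] = cfg['w']+4 = 12 → {'z': 0, 'u': 0, 'w': 8, 'b': 12}
cfg['z'] = 0+5 = 5 → {'z': 5, 'u': 0, 'w': 8, 'b': 12}
cfg['z'] = 1 → {'z': 1, 'u': 0, 'w': 8, 'b': 12}
cfg['j'] = 4 → {'z': 1, 'u': 0, 'w': 8, 'b': 12, 'j': 4}
cfg['b']+cfg['z'] = 12+1 = 13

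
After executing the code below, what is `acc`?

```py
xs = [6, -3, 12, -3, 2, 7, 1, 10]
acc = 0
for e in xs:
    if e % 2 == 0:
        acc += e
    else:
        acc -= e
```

e=6: even, acc = 0+6 = 6
e=-3: not even, acc = 6-(-3) = 9
e=12: even, acc = 9+12 = 21
e=-3: not even, acc = 21-(-3) = 24
e=2: even, acc = 24+2 = 26
e=7: not even, acc = 26-7 = 19
e=1: not even, acc = 19-1 = 18
e=10: even, acc = 18+10 = 28

28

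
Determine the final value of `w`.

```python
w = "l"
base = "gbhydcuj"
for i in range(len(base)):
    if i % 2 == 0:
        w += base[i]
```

'lghdu'

i=0: add 'g' → 'lg'
i=1: skip
i=2: add 'h' → 'lgh'
i=3: skip
i=4: add 'd' → 'lghd'
i=5: skip
i=6: add 'u' → 'lghdu'
i=7: skip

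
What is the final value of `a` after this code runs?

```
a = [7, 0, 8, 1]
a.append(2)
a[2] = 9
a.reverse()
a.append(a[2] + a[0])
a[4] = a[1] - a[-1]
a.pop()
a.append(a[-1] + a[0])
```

append 2 → [7, 0, 8, 1, 2]
a[2] = 9 → [7, 0, 9, 1, 2]
reverse → [2, 1, 9, 0, 7]
append a[2]+a[0] = 9+2 = 11 → [2, 1, 9, 0, 7, 11]
a[4] = a[1]-a[-1] = 1-11 = -10 → [2, 1, 9, 0, -10, 11]
pop() removes 11 → [2, 1, 9, 0, -10]
append a[-1]+a[0] = (-10)+2 = -8 → [2, 1, 9, 0, -10, -8]

[2, 1, 9, 0, -10, -8]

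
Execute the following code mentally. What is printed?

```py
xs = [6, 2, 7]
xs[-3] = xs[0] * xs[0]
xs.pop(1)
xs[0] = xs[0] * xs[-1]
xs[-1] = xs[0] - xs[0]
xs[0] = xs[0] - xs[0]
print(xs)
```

xs[-3] = xs[0]*xs[0] = 6*6 = 36 → [36, 2, 7]
pop(1) removes 2 → [36, 7]
xs[0] = xs[0]*xs[-1] = 36*7 = 252 → [252, 7]
xs[-1] = xs[0]-xs[0] = 252-252 = 0 → [252, 0]
xs[0] = xs[0]-xs[0] = 252-252 = 0 → [0, 0]

[0, 0]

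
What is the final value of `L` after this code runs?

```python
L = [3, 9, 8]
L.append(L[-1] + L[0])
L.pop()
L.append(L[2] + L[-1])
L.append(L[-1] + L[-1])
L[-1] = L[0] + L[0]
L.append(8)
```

append L[-1]+L[0] = 8+3 = 11 → [3, 9, 8, 11]
pop() removes 11 → [3, 9, 8]
append L[2]+L[-1] = 8+8 = 16 → [3, 9, 8, 16]
append L[-1]+L[-1] = 16+16 = 32 → [3, 9, 8, 16, 32]
L[-1] = L[0]+L[0] = 3+3 = 6 → [3, 9, 8, 16, 6]
append 8 → [3, 9, 8, 16, 6, 8]

[3, 9, 8, 16, 6, 8]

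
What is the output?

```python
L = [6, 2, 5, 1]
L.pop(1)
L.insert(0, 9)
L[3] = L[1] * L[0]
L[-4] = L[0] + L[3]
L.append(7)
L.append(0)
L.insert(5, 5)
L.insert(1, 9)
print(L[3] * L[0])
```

315

pop(1) removes 2 → [6, 5, 1]
insert 9 at 0 → [9, 6, 5, 1]
L[3] = L[1]*L[0] = 6*9 = 54 → [9, 6, 5, 54]
L[-4] = L[0]+L[3] = 9+54 = 63 → [63, 6, 5, 54]
append 7 → [63, 6, 5, 54, 7]
append 0 → [63, 6, 5, 54, 7, 0]
insert 5 at 5 → [63, 6, 5, 54, 7, 5, 0]
insert 9 at 1 → [63, 9, 6, 5, 54, 7, 5, 0]
L[3]*L[0] = 5*63 = 315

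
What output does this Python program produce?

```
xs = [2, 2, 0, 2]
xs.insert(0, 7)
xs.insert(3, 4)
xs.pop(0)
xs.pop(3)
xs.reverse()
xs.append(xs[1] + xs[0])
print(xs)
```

insert 7 at 0 → [7, 2, 2, 0, 2]
insert 4 at 3 → [7, 2, 2, 4, 0, 2]
pop(0) removes 7 → [2, 2, 4, 0, 2]
pop(3) removes 0 → [2, 2, 4, 2]
reverse → [2, 4, 2, 2]
append xs[1]+xs[0] = 4+2 = 6 → [2, 4, 2, 2, 6]

[2, 4, 2, 2, 6]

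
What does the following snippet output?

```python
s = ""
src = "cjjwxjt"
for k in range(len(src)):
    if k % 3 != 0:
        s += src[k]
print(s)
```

jjxj

k=0: skip
k=1: add 'j' → 'j'
k=2: add 'j' → 'jj'
k=3: skip
k=4: add 'x' → 'jjx'
k=5: add 'j' → 'jjxj'
k=6: skip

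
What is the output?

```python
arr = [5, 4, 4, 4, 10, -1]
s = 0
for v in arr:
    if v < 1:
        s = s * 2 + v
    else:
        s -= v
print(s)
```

v=5: not <1, s = 0-5 = -5
v=4: not <1, s = (-5)-4 = -9
v=4: not <1, s = (-9)-4 = -13
v=4: not <1, s = (-13)-4 = -17
v=10: not <1, s = (-17)-10 = -27
v=-1: <1, s = (-27)*2+(-1) = -55

-55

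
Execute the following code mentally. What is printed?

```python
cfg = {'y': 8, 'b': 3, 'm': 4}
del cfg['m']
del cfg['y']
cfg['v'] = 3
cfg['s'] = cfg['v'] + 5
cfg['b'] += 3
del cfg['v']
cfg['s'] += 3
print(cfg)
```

del 'm' → {'y': 8, 'b': 3}
del 'y' → {'b': 3}
cfg['v'] = 3 → {'b': 3, 'v': 3}
cfg['s'] = cfg['v']+5 = 8 → {'b': 3, 'v': 3, 's': 8}
cfg['b'] = 3+3 = 6 → {'b': 6, 'v': 3, 's': 8}
del 'v' → {'b': 6, 's': 8}
cfg['s'] = 8+3 = 11 → {'b': 6, 's': 11}

{'b': 6, 's': 11}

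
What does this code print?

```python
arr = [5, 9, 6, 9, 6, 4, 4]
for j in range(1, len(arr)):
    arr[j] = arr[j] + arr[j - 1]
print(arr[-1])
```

j=1: arr[1] = 9+5 = 14 → [5, 14, 6, 9, 6, 4, 4]
j=2: arr[2] = 6+14 = 20 → [5, 14, 20, 9, 6, 4, 4]
j=3: arr[3] = 9+20 = 29 → [5, 14, 20, 29, 6, 4, 4]
j=4: arr[4] = 6+29 = 35 → [5, 14, 20, 29, 35, 4, 4]
j=5: arr[5] = 4+35 = 39 → [5, 14, 20, 29, 35, 39, 4]
j=6: arr[6] = 4+39 = 43 → [5, 14, 20, 29, 35, 39, 43]

43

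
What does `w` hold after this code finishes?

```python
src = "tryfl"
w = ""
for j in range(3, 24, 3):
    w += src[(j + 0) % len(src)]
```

'frlytfr'

j=3: add src[3]='f' → 'f'
j=6: add src[1]='r' → 'fr'
j=9: add src[4]='l' → 'frl'
j=12: add src[2]='y' → 'frly'
j=15: add src[0]='t' → 'frlyt'
j=18: add src[3]='f' → 'frlytf'
j=21: add src[1]='r' → 'frlytfr'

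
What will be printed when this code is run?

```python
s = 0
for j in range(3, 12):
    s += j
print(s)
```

63

j=3: s = 0+3 = 3
j=4: s = 3+4 = 7
j=5: s = 7+5 = 12
j=6: s = 12+6 = 18
j=7: s = 18+7 = 25
j=8: s = 25+8 = 33
j=9: s = 33+9 = 42
j=10: s = 42+10 = 52
j=11: s = 52+11 = 63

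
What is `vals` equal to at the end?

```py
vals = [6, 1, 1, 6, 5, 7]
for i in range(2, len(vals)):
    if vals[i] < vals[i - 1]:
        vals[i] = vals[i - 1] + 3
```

[6, 1, 1, 6, 9, 12]

i=2: 1>=1, unchanged → [6, 1, 1, 6, 5, 7]
i=3: 6>=1, unchanged → [6, 1, 1, 6, 5, 7]
i=4: 5<6, vals[4] = 6+3 = 9 → [6, 1, 1, 6, 9, 7]
i=5: 7<9, vals[5] = 9+3 = 12 → [6, 1, 1, 6, 9, 12]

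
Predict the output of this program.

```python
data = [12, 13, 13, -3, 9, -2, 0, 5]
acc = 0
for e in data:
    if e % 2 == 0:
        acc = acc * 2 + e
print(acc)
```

44

e=12: even, acc = 0*2+12 = 12
e=13: not even
e=13: not even
e=-3: not even
e=9: not even
e=-2: even, acc = 12*2+(-2) = 22
e=0: even, acc = 22*2+0 = 44
e=5: not even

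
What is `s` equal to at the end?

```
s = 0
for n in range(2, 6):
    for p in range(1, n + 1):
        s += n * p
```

n=2,p=1: s = 0+2 = 2
n=2,p=2: s = 2+4 = 6
n=3,p=1: s = 6+3 = 9
n=3,p=2: s = 9+6 = 15
n=3,p=3: s = 15+9 = 24
n=4,p=1: s = 24+4 = 28
n=4,p=2: s = 28+8 = 36
n=4,p=3: s = 36+12 = 48
n=4,p=4: s = 48+16 = 64
n=5,p=1: s = 64+5 = 69
n=5,p=2: s = 69+10 = 79
n=5,p=3: s = 79+15 = 94
n=5,p=4: s = 94+20 = 114
n=5,p=5: s = 114+25 = 139

139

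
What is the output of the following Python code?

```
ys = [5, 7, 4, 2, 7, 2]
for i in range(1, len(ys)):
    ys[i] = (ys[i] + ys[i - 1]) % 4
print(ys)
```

[5, 0, 0, 2, 1, 3]

i=1: ys[1] = (7+5)%4 = 0 → [5, 0, 4, 2, 7, 2]
i=2: ys[2] = (4+0)%4 = 0 → [5, 0, 0, 2, 7, 2]
i=3: ys[3] = (2+0)%4 = 2 → [5, 0, 0, 2, 7, 2]
i=4: ys[4] = (7+2)%4 = 1 → [5, 0, 0, 2, 1, 2]
i=5: ys[5] = (2+1)%4 = 3 → [5, 0, 0, 2, 1, 3]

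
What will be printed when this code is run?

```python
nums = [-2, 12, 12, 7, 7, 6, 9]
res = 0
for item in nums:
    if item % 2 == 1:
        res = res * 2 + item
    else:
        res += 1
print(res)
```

77

item=-2: not odd, res = 0+1 = 1
item=12: not odd, res = 1+1 = 2
item=12: not odd, res = 2+1 = 3
item=7: odd, res = 3*2+7 = 13
item=7: odd, res = 13*2+7 = 33
item=6: not odd, res = 33+1 = 34
item=9: odd, res = 34*2+9 = 77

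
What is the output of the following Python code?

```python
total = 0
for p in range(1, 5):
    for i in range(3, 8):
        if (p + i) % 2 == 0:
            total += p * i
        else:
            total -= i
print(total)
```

70

p=1,i=3: even sum, total = 0+3 = 3
p=1,i=4: odd sum, total = 3-4 = -1
p=1,i=5: even sum, total = (-1)+5 = 4
p=1,i=6: odd sum, total = 4-6 = -2
p=1,i=7: even sum, total = (-2)+7 = 5
p=2,i=3: odd sum, total = 5-3 = 2
p=2,i=4: even sum, total = 2+8 = 10
p=2,i=5: odd sum, total = 10-5 = 5
p=2,i=6: even sum, total = 5+12 = 17
p=2,i=7: odd sum, total = 17-7 = 10
p=3,i=3: even sum, total = 10+9 = 19
p=3,i=4: odd sum, total = 19-4 = 15
p=3,i=5: even sum, total = 15+15 = 30
p=3,i=6: odd sum, total = 30-6 = 24
p=3,i=7: even sum, total = 24+21 = 45
p=4,i=3: odd sum, total = 45-3 = 42
p=4,i=4: even sum, total = 42+16 = 58
p=4,i=5: odd sum, total = 58-5 = 53
p=4,i=6: even sum, total = 53+24 = 77
p=4,i=7: odd sum, total = 77-7 = 70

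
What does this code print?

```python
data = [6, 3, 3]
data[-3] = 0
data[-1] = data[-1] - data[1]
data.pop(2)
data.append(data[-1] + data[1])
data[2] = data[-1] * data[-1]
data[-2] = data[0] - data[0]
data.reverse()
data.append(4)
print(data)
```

data[-3] = 0 → [0, 3, 3]
data[-1] = data[-1]-data[1] = 3-3 = 0 → [0, 3, 0]
pop(2) removes 0 → [0, 3]
append data[-1]+data[1] = 3+3 = 6 → [0, 3, 6]
data[2] = data[-1]*data[-1] = 6*6 = 36 → [0, 3, 36]
data[-2] = data[0]-data[0] = 0-0 = 0 → [0, 0, 36]
reverse → [36, 0, 0]
append 4 → [36, 0, 0, 4]

[36, 0, 0, 4]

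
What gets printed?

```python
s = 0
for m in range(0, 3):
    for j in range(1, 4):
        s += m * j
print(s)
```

m=0,j=1: s = 0+0 = 0
m=0,j=2: s = 0+0 = 0
m=0,j=3: s = 0+0 = 0
m=1,j=1: s = 0+1 = 1
m=1,j=2: s = 1+2 = 3
m=1,j=3: s = 3+3 = 6
m=2,j=1: s = 6+2 = 8
m=2,j=2: s = 8+4 = 12
m=2,j=3: s = 12+6 = 18

18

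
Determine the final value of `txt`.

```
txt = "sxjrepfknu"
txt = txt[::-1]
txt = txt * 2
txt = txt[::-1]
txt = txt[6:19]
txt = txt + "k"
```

reverse → 'unkfperjxs'
repeat ×2 → 'unkfperjxsunkfperjxs'
reverse → 'sxjrepfknusxjrepfknu'
slice [6:19] → 'fknusxjrepfkn'
+ 'k' → 'fknusxjrepfknk'

'fknusxjrepfknk'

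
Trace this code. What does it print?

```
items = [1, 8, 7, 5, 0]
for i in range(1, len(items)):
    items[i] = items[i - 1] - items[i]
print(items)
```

[1, -7, -14, -19, -19]

i=1: items[1] = 1-8 = -7 → [1, -7, 7, 5, 0]
i=2: items[2] = (-7)-7 = -14 → [1, -7, -14, 5, 0]
i=3: items[3] = (-14)-5 = -19 → [1, -7, -14, -19, 0]
i=4: items[4] = (-19)-0 = -19 → [1, -7, -14, -19, -19]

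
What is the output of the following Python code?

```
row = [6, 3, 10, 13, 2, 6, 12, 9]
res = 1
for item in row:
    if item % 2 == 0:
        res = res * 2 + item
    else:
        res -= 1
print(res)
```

item=6: even, res = 1*2+6 = 8
item=3: not even, res = 8-1 = 7
item=10: even, res = 7*2+10 = 24
item=13: not even, res = 24-1 = 23
item=2: even, res = 23*2+2 = 48
item=6: even, res = 48*2+6 = 102
item=12: even, res = 102*2+12 = 216
item=9: not even, res = 216-1 = 215

215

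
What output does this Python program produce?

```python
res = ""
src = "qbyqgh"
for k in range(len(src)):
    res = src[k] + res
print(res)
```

k=0: prepend 'q' → 'q'
k=1: prepend 'b' → 'bq'
k=2: prepend 'y' → 'ybq'
k=3: prepend 'q' → 'qybq'
k=4: prepend 'g' → 'gqybq'
k=5: prepend 'h' → 'hgqybq'

hgqybq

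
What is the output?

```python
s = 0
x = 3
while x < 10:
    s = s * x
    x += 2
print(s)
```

x=3: s = 0*3 = 0
x=5: s = 0*5 = 0
x=7: s = 0*7 = 0
x=9: s = 0*9 = 0

0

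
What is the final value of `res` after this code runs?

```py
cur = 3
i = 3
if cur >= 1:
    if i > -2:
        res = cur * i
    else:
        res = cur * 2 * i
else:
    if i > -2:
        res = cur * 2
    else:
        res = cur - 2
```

9

cur=3, i=3
cur >= 1 is True; i > -2 is True
→ res = cur * i = 9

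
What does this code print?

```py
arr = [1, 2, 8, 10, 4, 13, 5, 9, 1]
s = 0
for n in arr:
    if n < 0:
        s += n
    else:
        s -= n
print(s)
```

n=1: not <0, s = 0-1 = -1
n=2: not <0, s = (-1)-2 = -3
n=8: not <0, s = (-3)-8 = -11
n=10: not <0, s = (-11)-10 = -21
n=4: not <0, s = (-21)-4 = -25
n=13: not <0, s = (-25)-13 = -38
n=5: not <0, s = (-38)-5 = -43
n=9: not <0, s = (-43)-9 = -52
n=1: not <0, s = (-52)-1 = -53

-53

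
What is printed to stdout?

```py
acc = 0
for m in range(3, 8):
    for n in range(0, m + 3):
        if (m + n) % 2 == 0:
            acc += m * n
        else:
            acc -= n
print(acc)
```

m=3,n=0: odd sum, acc = 0-0 = 0
m=3,n=1: even sum, acc = 0+3 = 3
m=3,n=2: odd sum, acc = 3-2 = 1
m=3,n=3: even sum, acc = 1+9 = 10
m=3,n=4: odd sum, acc = 10-4 = 6
m=3,n=5: even sum, acc = 6+15 = 21
m=4,n=0: even sum, acc = 21+0 = 21
m=4,n=1: odd sum, acc = 21-1 = 20
m=4,n=2: even sum, acc = 20+8 = 28
m=4,n=3: odd sum, acc = 28-3 = 25
m=4,n=4: even sum, acc = 25+16 = 41
m=4,n=5: odd sum, acc = 41-5 = 36
m=4,n=6: even sum, acc = 36+24 = 60
m=5,n=0: odd sum, acc = 60-0 = 60
m=5,n=1: even sum, acc = 60+5 = 65
m=5,n=2: odd sum, acc = 65-2 = 63
m=5,n=3: even sum, acc = 63+15 = 78
m=5,n=4: odd sum, acc = 78-4 = 74
m=5,n=5: even sum, acc = 74+25 = 99
m=5,n=6: odd sum, acc = 99-6 = 93
m=5,n=7: even sum, acc = 93+35 = 128
m=6,n=0: even sum, acc = 128+0 = 128
m=6,n=1: odd sum, acc = 128-1 = 127
m=6,n=2: even sum, acc = 127+12 = 139
m=6,n=3: odd sum, acc = 139-3 = 136
m=6,n=4: even sum, acc = 136+24 = 160
m=6,n=5: odd sum, acc = 160-5 = 155
m=6,n=6: even sum, acc = 155+36 = 191
m=6,n=7: odd sum, acc = 191-7 = 184
m=6,n=8: even sum, acc = 184+48 = 232
m=7,n=0: odd sum, acc = 232-0 = 232
m=7,n=1: even sum, acc = 232+7 = 239
m=7,n=2: odd sum, acc = 239-2 = 237
m=7,n=3: even sum, acc = 237+21 = 258
m=7,n=4: odd sum, acc = 258-4 = 254
m=7,n=5: even sum, acc = 254+35 = 289
m=7,n=6: odd sum, acc = 289-6 = 283
m=7,n=7: even sum, acc = 283+49 = 332
m=7,n=8: odd sum, acc = 332-8 = 324
m=7,n=9: even sum, acc = 324+63 = 387

387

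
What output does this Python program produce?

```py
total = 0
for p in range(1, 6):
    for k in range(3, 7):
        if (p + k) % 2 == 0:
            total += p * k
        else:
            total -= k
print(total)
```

86

p=1,k=3: even sum, total = 0+3 = 3
p=1,k=4: odd sum, total = 3-4 = -1
p=1,k=5: even sum, total = (-1)+5 = 4
p=1,k=6: odd sum, total = 4-6 = -2
p=2,k=3: odd sum, total = (-2)-3 = -5
p=2,k=4: even sum, total = (-5)+8 = 3
p=2,k=5: odd sum, total = 3-5 = -2
p=2,k=6: even sum, total = (-2)+12 = 10
p=3,k=3: even sum, total = 10+9 = 19
p=3,k=4: odd sum, total = 19-4 = 15
p=3,k=5: even sum, total = 15+15 = 30
p=3,k=6: odd sum, total = 30-6 = 24
p=4,k=3: odd sum, total = 24-3 = 21
p=4,k=4: even sum, total = 21+16 = 37
p=4,k=5: odd sum, total = 37-5 = 32
p=4,k=6: even sum, total = 32+24 = 56
p=5,k=3: even sum, total = 56+15 = 71
p=5,k=4: odd sum, total = 71-4 = 67
p=5,k=5: even sum, total = 67+25 = 92
p=5,k=6: odd sum, total = 92-6 = 86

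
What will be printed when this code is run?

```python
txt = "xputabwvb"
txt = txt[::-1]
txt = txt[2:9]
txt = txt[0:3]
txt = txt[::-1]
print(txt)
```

abw

reverse → 'bvwbatupx'
slice [2:9] → 'wbatupx'
slice [0:3] → 'wba'
reverse → 'abw'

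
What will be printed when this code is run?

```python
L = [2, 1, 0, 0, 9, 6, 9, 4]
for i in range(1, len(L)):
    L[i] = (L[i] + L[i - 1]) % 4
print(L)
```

[2, 3, 3, 3, 0, 2, 3, 3]

i=1: L[1] = (1+2)%4 = 3 → [2, 3, 0, 0, 9, 6, 9, 4]
i=2: L[2] = (0+3)%4 = 3 → [2, 3, 3, 0, 9, 6, 9, 4]
i=3: L[3] = (0+3)%4 = 3 → [2, 3, 3, 3, 9, 6, 9, 4]
i=4: L[4] = (9+3)%4 = 0 → [2, 3, 3, 3, 0, 6, 9, 4]
i=5: L[5] = (6+0)%4 = 2 → [2, 3, 3, 3, 0, 2, 9, 4]
i=6: L[6] = (9+2)%4 = 3 → [2, 3, 3, 3, 0, 2, 3, 4]
i=7: L[7] = (4+3)%4 = 3 → [2, 3, 3, 3, 0, 2, 3, 3]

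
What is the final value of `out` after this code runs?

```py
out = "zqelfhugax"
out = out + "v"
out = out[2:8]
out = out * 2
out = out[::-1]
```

'guhfleguhfle'

+ 'v' → 'zqelfhugaxv'
slice [2:8] → 'elfhug'
repeat ×2 → 'elfhugelfhug'
reverse → 'guhfleguhfle'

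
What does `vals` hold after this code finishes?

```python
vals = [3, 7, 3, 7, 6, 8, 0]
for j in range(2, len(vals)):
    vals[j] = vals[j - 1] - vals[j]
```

j=2: vals[2] = 7-3 = 4 → [3, 7, 4, 7, 6, 8, 0]
j=3: vals[3] = 4-7 = -3 → [3, 7, 4, -3, 6, 8, 0]
j=4: vals[4] = (-3)-6 = -9 → [3, 7, 4, -3, -9, 8, 0]
j=5: vals[5] = (-9)-8 = -17 → [3, 7, 4, -3, -9, -17, 0]
j=6: vals[6] = (-17)-0 = -17 → [3, 7, 4, -3, -9, -17, -17]

[3, 7, 4, -3, -9, -17, -17]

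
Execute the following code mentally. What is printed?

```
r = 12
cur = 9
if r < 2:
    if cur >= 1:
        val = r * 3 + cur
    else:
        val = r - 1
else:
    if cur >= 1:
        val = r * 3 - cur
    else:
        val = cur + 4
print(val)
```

27

r=12, cur=9
r < 2 is False; cur >= 1 is True
→ val = r * 3 - cur = 27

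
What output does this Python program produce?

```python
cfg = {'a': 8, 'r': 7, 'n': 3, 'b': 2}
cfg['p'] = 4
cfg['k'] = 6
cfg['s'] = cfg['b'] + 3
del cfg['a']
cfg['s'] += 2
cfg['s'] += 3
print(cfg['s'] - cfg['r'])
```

cfg['p'] = 4 → {'a': 8, 'r': 7, 'n': 3, 'b': 2, 'p': 4}
cfg['k'] = 6 → {'a': 8, 'r': 7, 'n': 3, 'b': 2, 'p': 4, 'k': 6}
cfg['s'] = cfg['b']+3 = 5 → {'a': 8, 'r': 7, 'n': 3, 'b': 2, 'p': 4, 'k': 6, 's': 5}
del 'a' → {'r': 7, 'n': 3, 'b': 2, 'p': 4, 'k': 6, 's': 5}
cfg['s'] = 5+2 = 7 → {'r': 7, 'n': 3, 'b': 2, 'p': 4, 'k': 6, 's': 7}
cfg['s'] = 7+3 = 10 → {'r': 7, 'n': 3, 'b': 2, 'p': 4, 'k': 6, 's': 10}
cfg['s']-cfg['r'] = 10-7 = 3

3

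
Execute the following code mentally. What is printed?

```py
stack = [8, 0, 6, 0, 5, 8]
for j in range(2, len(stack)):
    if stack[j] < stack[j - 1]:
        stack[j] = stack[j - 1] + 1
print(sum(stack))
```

37

j=2: 6>=0, unchanged → [8, 0, 6, 0, 5, 8]
j=3: 0<6, stack[3] = 6+1 = 7 → [8, 0, 6, 7, 5, 8]
j=4: 5<7, stack[4] = 7+1 = 8 → [8, 0, 6, 7, 8, 8]
j=5: 8>=8, unchanged → [8, 0, 6, 7, 8, 8]
sum = 37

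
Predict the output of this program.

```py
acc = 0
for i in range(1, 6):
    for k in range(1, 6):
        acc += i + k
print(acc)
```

i=1,k=1: acc = 0+2 = 2
i=1,k=2: acc = 2+3 = 5
i=1,k=3: acc = 5+4 = 9
i=1,k=4: acc = 9+5 = 14
i=1,k=5: acc = 14+6 = 20
i=2,k=1: acc = 20+3 = 23
i=2,k=2: acc = 23+4 = 27
i=2,k=3: acc = 27+5 = 32
i=2,k=4: acc = 32+6 = 38
i=2,k=5: acc = 38+7 = 45
i=3,k=1: acc = 45+4 = 49
i=3,k=2: acc = 49+5 = 54
i=3,k=3: acc = 54+6 = 60
i=3,k=4: acc = 60+7 = 67
i=3,k=5: acc = 67+8 = 75
i=4,k=1: acc = 75+5 = 80
i=4,k=2: acc = 80+6 = 86
i=4,k=3: acc = 86+7 = 93
i=4,k=4: acc = 93+8 = 101
i=4,k=5: acc = 101+9 = 110
i=5,k=1: acc = 110+6 = 116
i=5,k=2: acc = 116+7 = 123
i=5,k=3: acc = 123+8 = 131
i=5,k=4: acc = 131+9 = 140
i=5,k=5: acc = 140+10 = 150

150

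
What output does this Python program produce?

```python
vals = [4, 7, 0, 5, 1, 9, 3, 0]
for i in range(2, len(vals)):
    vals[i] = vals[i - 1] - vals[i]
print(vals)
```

i=2: vals[2] = 7-0 = 7 → [4, 7, 7, 5, 1, 9, 3, 0]
i=3: vals[3] = 7-5 = 2 → [4, 7, 7, 2, 1, 9, 3, 0]
i=4: vals[4] = 2-1 = 1 → [4, 7, 7, 2, 1, 9, 3, 0]
i=5: vals[5] = 1-9 = -8 → [4, 7, 7, 2, 1, -8, 3, 0]
i=6: vals[6] = (-8)-3 = -11 → [4, 7, 7, 2, 1, -8, -11, 0]
i=7: vals[7] = (-11)-0 = -11 → [4, 7, 7, 2, 1, -8, -11, -11]

[4, 7, 7, 2, 1, -8, -11, -11]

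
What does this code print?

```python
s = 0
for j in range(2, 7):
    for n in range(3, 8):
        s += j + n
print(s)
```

225

j=2,n=3: s = 0+5 = 5
j=2,n=4: s = 5+6 = 11
j=2,n=5: s = 11+7 = 18
j=2,n=6: s = 18+8 = 26
j=2,n=7: s = 26+9 = 35
j=3,n=3: s = 35+6 = 41
j=3,n=4: s = 41+7 = 48
j=3,n=5: s = 48+8 = 56
j=3,n=6: s = 56+9 = 65
j=3,n=7: s = 65+10 = 75
j=4,n=3: s = 75+7 = 82
j=4,n=4: s = 82+8 = 90
j=4,n=5: s = 90+9 = 99
j=4,n=6: s = 99+10 = 109
j=4,n=7: s = 109+11 = 120
j=5,n=3: s = 120+8 = 128
j=5,n=4: s = 128+9 = 137
j=5,n=5: s = 137+10 = 147
j=5,n=6: s = 147+11 = 158
j=5,n=7: s = 158+12 = 170
j=6,n=3: s = 170+9 = 179
j=6,n=4: s = 179+10 = 189
j=6,n=5: s = 189+11 = 200
j=6,n=6: s = 200+12 = 212
j=6,n=7: s = 212+13 = 225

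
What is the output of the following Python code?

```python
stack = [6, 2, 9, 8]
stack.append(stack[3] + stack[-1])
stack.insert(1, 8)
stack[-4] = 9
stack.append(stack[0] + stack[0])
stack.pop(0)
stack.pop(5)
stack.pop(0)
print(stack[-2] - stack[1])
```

append stack[3]+stack[-1] = 8+8 = 16 → [6, 2, 9, 8, 16]
insert 8 at 1 → [6, 8, 2, 9, 8, 16]
stack[-4] = 9 → [6, 8, 9, 9, 8, 16]
append stack[0]+stack[0] = 6+6 = 12 → [6, 8, 9, 9, 8, 16, 12]
pop(0) removes 6 → [8, 9, 9, 8, 16, 12]
pop(5) removes 12 → [8, 9, 9, 8, 16]
pop(0) removes 8 → [9, 9, 8, 16]
stack[-2]-stack[1] = 8-9 = -1

-1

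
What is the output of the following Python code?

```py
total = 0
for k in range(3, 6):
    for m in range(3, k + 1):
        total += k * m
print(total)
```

k=3,m=3: total = 0+9 = 9
k=4,m=3: total = 9+12 = 21
k=4,m=4: total = 21+16 = 37
k=5,m=3: total = 37+15 = 52
k=5,m=4: total = 52+20 = 72
k=5,m=5: total = 72+25 = 97

97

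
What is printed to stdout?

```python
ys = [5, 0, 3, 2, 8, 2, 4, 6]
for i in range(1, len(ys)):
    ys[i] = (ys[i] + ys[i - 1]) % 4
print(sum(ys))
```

i=1: ys[1] = (0+5)%4 = 1 → [5, 1, 3, 2, 8, 2, 4, 6]
i=2: ys[2] = (3+1)%4 = 0 → [5, 1, 0, 2, 8, 2, 4, 6]
i=3: ys[3] = (2+0)%4 = 2 → [5, 1, 0, 2, 8, 2, 4, 6]
i=4: ys[4] = (8+2)%4 = 2 → [5, 1, 0, 2, 2, 2, 4, 6]
i=5: ys[5] = (2+2)%4 = 0 → [5, 1, 0, 2, 2, 0, 4, 6]
i=6: ys[6] = (4+0)%4 = 0 → [5, 1, 0, 2, 2, 0, 0, 6]
i=7: ys[7] = (6+0)%4 = 2 → [5, 1, 0, 2, 2, 0, 0, 2]
sum = 12

12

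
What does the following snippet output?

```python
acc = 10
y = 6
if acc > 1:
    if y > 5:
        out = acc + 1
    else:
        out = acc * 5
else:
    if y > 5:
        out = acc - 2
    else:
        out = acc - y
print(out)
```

acc=10, y=6
acc > 1 is True; y > 5 is True
→ out = acc + 1 = 11

11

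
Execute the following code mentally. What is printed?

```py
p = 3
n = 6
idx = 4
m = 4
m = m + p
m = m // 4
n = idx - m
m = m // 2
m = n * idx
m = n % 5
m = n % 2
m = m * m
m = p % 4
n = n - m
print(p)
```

m = 4+3 = 7
m = 7//4 = 1
n = 4-1 = 3
m = 1//2 = 0
m = 3*4 = 12
m = 3%5 = 3
m = 3%2 = 1
m = 1*1 = 1
m = 3%4 = 3
n = 3-3 = 0

3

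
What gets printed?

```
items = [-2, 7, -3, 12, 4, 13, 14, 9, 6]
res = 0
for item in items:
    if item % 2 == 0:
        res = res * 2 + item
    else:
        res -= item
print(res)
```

item=-2: even, res = 0*2+(-2) = -2
item=7: not even, res = (-2)-7 = -9
item=-3: not even, res = (-9)-(-3) = -6
item=12: even, res = (-6)*2+12 = 0
item=4: even, res = 0*2+4 = 4
item=13: not even, res = 4-13 = -9
item=14: even, res = (-9)*2+14 = -4
item=9: not even, res = (-4)-9 = -13
item=6: even, res = (-13)*2+6 = -20

-20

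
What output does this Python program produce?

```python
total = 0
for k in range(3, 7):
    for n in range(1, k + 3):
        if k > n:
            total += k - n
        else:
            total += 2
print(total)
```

58

k=3,n=1: 3>1, total = 0+2 = 2
k=3,n=2: 3>2, total = 2+1 = 3
k=3,n=3: not 3>3, total = 3+2 = 5
k=3,n=4: not 3>4, total = 5+2 = 7
k=3,n=5: not 3>5, total = 7+2 = 9
k=4,n=1: 4>1, total = 9+3 = 12
k=4,n=2: 4>2, total = 12+2 = 14
k=4,n=3: 4>3, total = 14+1 = 15
k=4,n=4: not 4>4, total = 15+2 = 17
k=4,n=5: not 4>5, total = 17+2 = 19
k=4,n=6: not 4>6, total = 19+2 = 21
k=5,n=1: 5>1, total = 21+4 = 25
k=5,n=2: 5>2, total = 25+3 = 28
k=5,n=3: 5>3, total = 28+2 = 30
k=5,n=4: 5>4, total = 30+1 = 31
k=5,n=5: not 5>5, total = 31+2 = 33
k=5,n=6: not 5>6, total = 33+2 = 35
k=5,n=7: not 5>7, total = 35+2 = 37
k=6,n=1: 6>1, total = 37+5 = 42
k=6,n=2: 6>2, total = 42+4 = 46
k=6,n=3: 6>3, total = 46+3 = 49
k=6,n=4: 6>4, total = 49+2 = 51
k=6,n=5: 6>5, total = 51+1 = 52
k=6,n=6: not 6>6, total = 52+2 = 54
k=6,n=7: not 6>7, total = 54+2 = 56
k=6,n=8: not 6>8, total = 56+2 = 58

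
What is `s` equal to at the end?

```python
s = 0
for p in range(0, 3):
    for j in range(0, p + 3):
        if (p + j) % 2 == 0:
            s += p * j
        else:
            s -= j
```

9

p=0,j=0: even sum, s = 0+0 = 0
p=0,j=1: odd sum, s = 0-1 = -1
p=0,j=2: even sum, s = (-1)+0 = -1
p=1,j=0: odd sum, s = (-1)-0 = -1
p=1,j=1: even sum, s = (-1)+1 = 0
p=1,j=2: odd sum, s = 0-2 = -2
p=1,j=3: even sum, s = (-2)+3 = 1
p=2,j=0: even sum, s = 1+0 = 1
p=2,j=1: odd sum, s = 1-1 = 0
p=2,j=2: even sum, s = 0+4 = 4
p=2,j=3: odd sum, s = 4-3 = 1
p=2,j=4: even sum, s = 1+8 = 9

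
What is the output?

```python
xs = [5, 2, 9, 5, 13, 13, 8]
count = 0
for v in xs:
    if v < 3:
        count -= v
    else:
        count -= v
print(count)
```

-55

v=5: not <3, count = 0-5 = -5
v=2: <3, count = (-5)-2 = -7
v=9: not <3, count = (-7)-9 = -16
v=5: not <3, count = (-16)-5 = -21
v=13: not <3, count = (-21)-13 = -34
v=13: not <3, count = (-34)-13 = -47
v=8: not <3, count = (-47)-8 = -55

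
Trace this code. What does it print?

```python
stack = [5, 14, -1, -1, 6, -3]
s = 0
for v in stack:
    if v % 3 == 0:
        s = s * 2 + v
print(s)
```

v=5: not %3==0
v=14: not %3==0
v=-1: not %3==0
v=-1: not %3==0
v=6: %3==0, s = 0*2+6 = 6
v=-3: %3==0, s = 6*2+(-3) = 9

9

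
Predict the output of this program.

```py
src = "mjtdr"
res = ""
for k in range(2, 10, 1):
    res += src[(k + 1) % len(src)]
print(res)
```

k=2: add src[3]='d' → 'd'
k=3: add src[4]='r' → 'dr'
k=4: add src[0]='m' → 'drm'
k=5: add src[1]='j' → 'drmj'
k=6: add src[2]='t' → 'drmjt'
k=7: add src[3]='d' → 'drmjtd'
k=8: add src[4]='r' → 'drmjtdr'
k=9: add src[0]='m' → 'drmjtdrm'

drmjtdrm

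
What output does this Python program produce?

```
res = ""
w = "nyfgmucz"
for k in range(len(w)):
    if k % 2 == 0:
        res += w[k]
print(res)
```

nfmc

k=0: add 'n' → 'n'
k=1: skip
k=2: add 'f' → 'nf'
k=3: skip
k=4: add 'm' → 'nfm'
k=5: skip
k=6: add 'c' → 'nfmc'
k=7: skip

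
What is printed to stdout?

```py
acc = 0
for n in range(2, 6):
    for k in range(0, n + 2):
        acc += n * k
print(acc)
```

n=2,k=0: acc = 0+0 = 0
n=2,k=1: acc = 0+2 = 2
n=2,k=2: acc = 2+4 = 6
n=2,k=3: acc = 6+6 = 12
n=3,k=0: acc = 12+0 = 12
n=3,k=1: acc = 12+3 = 15
n=3,k=2: acc = 15+6 = 21
n=3,k=3: acc = 21+9 = 30
n=3,k=4: acc = 30+12 = 42
n=4,k=0: acc = 42+0 = 42
n=4,k=1: acc = 42+4 = 46
n=4,k=2: acc = 46+8 = 54
n=4,k=3: acc = 54+12 = 66
n=4,k=4: acc = 66+16 = 82
n=4,k=5: acc = 82+20 = 102
n=5,k=0: acc = 102+0 = 102
n=5,k=1: acc = 102+5 = 107
n=5,k=2: acc = 107+10 = 117
n=5,k=3: acc = 117+15 = 132
n=5,k=4: acc = 132+20 = 152
n=5,k=5: acc = 152+25 = 177
n=5,k=6: acc = 177+30 = 207

207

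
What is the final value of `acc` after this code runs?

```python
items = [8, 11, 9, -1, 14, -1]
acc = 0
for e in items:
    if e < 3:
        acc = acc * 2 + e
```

-3

e=8: not <3
e=11: not <3
e=9: not <3
e=-1: <3, acc = 0*2+(-1) = -1
e=14: not <3
e=-1: <3, acc = (-1)*2+(-1) = -3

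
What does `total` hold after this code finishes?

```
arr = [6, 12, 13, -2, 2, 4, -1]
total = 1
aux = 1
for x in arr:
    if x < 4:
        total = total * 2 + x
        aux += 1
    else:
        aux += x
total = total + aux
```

42

x=6: not <4; aux=7
x=12: not <4; aux=19
x=13: not <4; aux=32
x=-2: <4, total = 1*2+(-2) = 0; aux=33
x=2: <4, total = 0*2+2 = 2; aux=34
x=4: not <4; aux=38
x=-1: <4, total = 2*2+(-1) = 3; aux=39
total+aux = 3+39 = 42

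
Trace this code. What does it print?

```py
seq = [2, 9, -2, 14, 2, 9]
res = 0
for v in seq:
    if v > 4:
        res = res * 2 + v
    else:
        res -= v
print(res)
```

61

v=2: not >4, res = 0-2 = -2
v=9: >4, res = (-2)*2+9 = 5
v=-2: not >4, res = 5-(-2) = 7
v=14: >4, res = 7*2+14 = 28
v=2: not >4, res = 28-2 = 26
v=9: >4, res = 26*2+9 = 61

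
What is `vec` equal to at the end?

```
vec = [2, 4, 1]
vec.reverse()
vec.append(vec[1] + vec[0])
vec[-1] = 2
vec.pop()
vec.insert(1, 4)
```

[1, 4, 4, 2]

reverse → [1, 4, 2]
append vec[1]+vec[0] = 4+1 = 5 → [1, 4, 2, 5]
vec[-1] = 2 → [1, 4, 2, 2]
pop() removes 2 → [1, 4, 2]
insert 4 at 1 → [1, 4, 4, 2]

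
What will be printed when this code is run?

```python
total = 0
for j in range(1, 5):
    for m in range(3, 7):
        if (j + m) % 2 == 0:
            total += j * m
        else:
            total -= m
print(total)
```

j=1,m=3: even sum, total = 0+3 = 3
j=1,m=4: odd sum, total = 3-4 = -1
j=1,m=5: even sum, total = (-1)+5 = 4
j=1,m=6: odd sum, total = 4-6 = -2
j=2,m=3: odd sum, total = (-2)-3 = -5
j=2,m=4: even sum, total = (-5)+8 = 3
j=2,m=5: odd sum, total = 3-5 = -2
j=2,m=6: even sum, total = (-2)+12 = 10
j=3,m=3: even sum, total = 10+9 = 19
j=3,m=4: odd sum, total = 19-4 = 15
j=3,m=5: even sum, total = 15+15 = 30
j=3,m=6: odd sum, total = 30-6 = 24
j=4,m=3: odd sum, total = 24-3 = 21
j=4,m=4: even sum, total = 21+16 = 37
j=4,m=5: odd sum, total = 37-5 = 32
j=4,m=6: even sum, total = 32+24 = 56

56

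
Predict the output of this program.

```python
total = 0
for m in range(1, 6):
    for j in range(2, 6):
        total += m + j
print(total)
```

130

m=1,j=2: total = 0+3 = 3
m=1,j=3: total = 3+4 = 7
m=1,j=4: total = 7+5 = 12
m=1,j=5: total = 12+6 = 18
m=2,j=2: total = 18+4 = 22
m=2,j=3: total = 22+5 = 27
m=2,j=4: total = 27+6 = 33
m=2,j=5: total = 33+7 = 40
m=3,j=2: total = 40+5 = 45
m=3,j=3: total = 45+6 = 51
m=3,j=4: total = 51+7 = 58
m=3,j=5: total = 58+8 = 66
m=4,j=2: total = 66+6 = 72
m=4,j=3: total = 72+7 = 79
m=4,j=4: total = 79+8 = 87
m=4,j=5: total = 87+9 = 96
m=5,j=2: total = 96+7 = 103
m=5,j=3: total = 103+8 = 111
m=5,j=4: total = 111+9 = 120
m=5,j=5: total = 120+10 = 130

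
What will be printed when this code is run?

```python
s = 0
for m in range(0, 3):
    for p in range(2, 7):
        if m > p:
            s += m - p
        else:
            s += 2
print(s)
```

m=0,p=2: not 0>2, s = 0+2 = 2
m=0,p=3: not 0>3, s = 2+2 = 4
m=0,p=4: not 0>4, s = 4+2 = 6
m=0,p=5: not 0>5, s = 6+2 = 8
m=0,p=6: not 0>6, s = 8+2 = 10
m=1,p=2: not 1>2, s = 10+2 = 12
m=1,p=3: not 1>3, s = 12+2 = 14
m=1,p=4: not 1>4, s = 14+2 = 16
m=1,p=5: not 1>5, s = 16+2 = 18
m=1,p=6: not 1>6, s = 18+2 = 20
m=2,p=2: not 2>2, s = 20+2 = 22
m=2,p=3: not 2>3, s = 22+2 = 24
m=2,p=4: not 2>4, s = 24+2 = 26
m=2,p=5: not 2>5, s = 26+2 = 28
m=2,p=6: not 2>6, s = 28+2 = 30

30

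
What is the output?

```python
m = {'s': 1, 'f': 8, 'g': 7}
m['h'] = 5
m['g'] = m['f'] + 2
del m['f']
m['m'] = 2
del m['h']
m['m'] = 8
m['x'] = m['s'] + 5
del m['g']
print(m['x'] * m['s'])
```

6

m['h'] = 5 → {'s': 1, 'f': 8, 'g': 7, 'h': 5}
m['g'] = m['f']+2 = 10 → {'s': 1, 'f': 8, 'g': 10, 'h': 5}
del 'f' → {'s': 1, 'g': 10, 'h': 5}
m['m'] = 2 → {'s': 1, 'g': 10, 'h': 5, 'm': 2}
del 'h' → {'s': 1, 'g': 10, 'm': 2}
m['m'] = 8 → {'s': 1, 'g': 10, 'm': 8}
m['x'] = m['s']+5 = 6 → {'s': 1, 'g': 10, 'm': 8, 'x': 6}
del 'g' → {'s': 1, 'm': 8, 'x': 6}
m['x']*m['s'] = 6*1 = 6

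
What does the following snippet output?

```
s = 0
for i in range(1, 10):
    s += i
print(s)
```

i=1: s = 0+1 = 1
i=2: s = 1+2 = 3
i=3: s = 3+3 = 6
i=4: s = 6+4 = 10
i=5: s = 10+5 = 15
i=6: s = 15+6 = 21
i=7: s = 21+7 = 28
i=8: s = 28+8 = 36
i=9: s = 36+9 = 45

45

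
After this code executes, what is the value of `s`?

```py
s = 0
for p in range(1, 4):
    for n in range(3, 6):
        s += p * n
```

p=1,n=3: s = 0+3 = 3
p=1,n=4: s = 3+4 = 7
p=1,n=5: s = 7+5 = 12
p=2,n=3: s = 12+6 = 18
p=2,n=4: s = 18+8 = 26
p=2,n=5: s = 26+10 = 36
p=3,n=3: s = 36+9 = 45
p=3,n=4: s = 45+12 = 57
p=3,n=5: s = 57+15 = 72

72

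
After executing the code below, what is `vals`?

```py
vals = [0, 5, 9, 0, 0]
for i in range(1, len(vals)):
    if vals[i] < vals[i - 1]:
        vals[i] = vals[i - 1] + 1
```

i=1: 5>=0, unchanged → [0, 5, 9, 0, 0]
i=2: 9>=5, unchanged → [0, 5, 9, 0, 0]
i=3: 0<9, vals[3] = 9+1 = 10 → [0, 5, 9, 10, 0]
i=4: 0<10, vals[4] = 10+1 = 11 → [0, 5, 9, 10, 11]

[0, 5, 9, 10, 11]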